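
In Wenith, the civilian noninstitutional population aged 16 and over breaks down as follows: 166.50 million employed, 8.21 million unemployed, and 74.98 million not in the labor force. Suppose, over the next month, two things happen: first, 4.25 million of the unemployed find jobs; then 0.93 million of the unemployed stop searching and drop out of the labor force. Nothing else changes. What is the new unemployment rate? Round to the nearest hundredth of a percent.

New unemployment rate ≈ 1.74%.

Initially, labor force = 166.50 + 8.21 = 174.71 million, so u = 8.21/174.71 = 4.70%.
After the first change, unemployed falls and employed rises by 4.25; labor force unchanged → E = 170.75, U = 3.96, labor force = 174.71 million.
After the second change, unemployed and labor force both fall by 0.93 → E = 170.75, U = 3.03, labor force = 173.78 million.
New unemployment rate = 3.03 / 173.78 = 1.74%.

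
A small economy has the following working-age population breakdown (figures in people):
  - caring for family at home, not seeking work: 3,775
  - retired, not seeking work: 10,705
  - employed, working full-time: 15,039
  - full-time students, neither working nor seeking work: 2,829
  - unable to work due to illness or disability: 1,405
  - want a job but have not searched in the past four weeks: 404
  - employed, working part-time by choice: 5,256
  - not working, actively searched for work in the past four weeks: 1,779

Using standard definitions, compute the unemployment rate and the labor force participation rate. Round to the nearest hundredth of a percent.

Unemployment rate ≈ 8.06%; labor force participation rate ≈ 53.59%.

Employed = 15,039 + 5,256 = 20,295.
Unemployed = 1,779.
Labor force = 20,295 + 1,779 = 22,074.
Not in labor force = 3,775 + 10,705 + 2,829 + 1,405 + 404 = 19,118 (those not working and not actively searching are outside the labor force — including those who want a job but have given up searching).
Civilian working-age population = 22,074 + 19,118 = 41,192.
Unemployment rate = 1,779 / 22,074 = 8.06%.
Labor force participation rate = 22,074 / 41,192 = 53.59%.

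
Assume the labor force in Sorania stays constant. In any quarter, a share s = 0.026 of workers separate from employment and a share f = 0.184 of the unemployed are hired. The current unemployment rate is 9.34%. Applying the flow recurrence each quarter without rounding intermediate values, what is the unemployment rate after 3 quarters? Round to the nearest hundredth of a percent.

Unemployment rate after three quarters ≈ 10.88%.

With a fixed labor force, u_{t+1} = u_t + s·(1−u_t) − f·u_t = u_t·(1−s−f) + s.
Here 1−s−f = 0.790 and s = 0.026.
u_1 = 0.093400 × 0.790 + 0.026 = 0.099786.
u_2 = 0.099786 × 0.790 + 0.026 = 0.104831.
u_3 = 0.104831 × 0.790 + 0.026 = 0.108816.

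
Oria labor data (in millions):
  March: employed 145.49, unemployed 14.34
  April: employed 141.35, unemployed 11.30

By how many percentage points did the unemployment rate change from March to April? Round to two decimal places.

The unemployment rate changed by −1.57 percentage points.

March: labor force = 145.49 + 14.34 = 159.83; u = 14.34/159.83 = 8.97%.
April: labor force = 141.35 + 11.30 = 152.65; u = 11.30/152.65 = 7.40%.
Change = 7.40% − 8.97% = −1.57 pp.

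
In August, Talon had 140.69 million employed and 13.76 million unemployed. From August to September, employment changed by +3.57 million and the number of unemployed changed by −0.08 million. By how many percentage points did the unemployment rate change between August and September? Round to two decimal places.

August: labor force = 140.69 + 13.76 = 154.45; u = 13.76/154.45 = 8.91%.
September: labor force = 144.26 + 13.68 = 157.94; u = 13.68/157.94 = 8.66%.
Change = 8.66% − 8.91% = −0.25 pp.

The unemployment rate changed by −0.25 percentage points.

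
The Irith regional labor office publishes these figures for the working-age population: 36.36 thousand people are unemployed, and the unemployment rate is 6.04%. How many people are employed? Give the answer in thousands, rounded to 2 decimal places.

Labor force = U / u = 36.36 / 0.0604 ≈ 601.99 thousand.
Employed = labor force − unemployed = 601.99 − 36.36 = 565.63 thousand.

About 565.63 thousand are employed.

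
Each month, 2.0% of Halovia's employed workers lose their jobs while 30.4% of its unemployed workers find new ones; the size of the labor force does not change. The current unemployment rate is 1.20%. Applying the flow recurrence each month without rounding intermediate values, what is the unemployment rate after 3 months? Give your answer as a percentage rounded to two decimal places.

Unemployment rate after three months ≈ 4.64%.

With a fixed labor force, u_{t+1} = u_t + s·(1−u_t) − f·u_t = u_t·(1−s−f) + s.
Here 1−s−f = 0.676 and s = 0.020.
u_1 = 0.012000 × 0.676 + 0.020 = 0.028112.
u_2 = 0.028112 × 0.676 + 0.020 = 0.039004.
u_3 = 0.039004 × 0.676 + 0.020 = 0.046367.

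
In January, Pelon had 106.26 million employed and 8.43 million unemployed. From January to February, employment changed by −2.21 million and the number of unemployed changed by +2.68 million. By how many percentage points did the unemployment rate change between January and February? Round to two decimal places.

The unemployment rate changed by +2.30 percentage points.

January: labor force = 106.26 + 8.43 = 114.69; u = 8.43/114.69 = 7.35%.
February: labor force = 104.05 + 11.11 = 115.16; u = 11.11/115.16 = 9.65%.
Change = 9.65% − 7.35% = +2.30 pp.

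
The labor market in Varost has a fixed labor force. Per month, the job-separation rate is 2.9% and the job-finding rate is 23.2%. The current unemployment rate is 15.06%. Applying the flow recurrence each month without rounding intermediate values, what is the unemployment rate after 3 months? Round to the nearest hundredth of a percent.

With a fixed labor force, u_{t+1} = u_t + s·(1−u_t) − f·u_t = u_t·(1−s−f) + s.
Here 1−s−f = 0.739 and s = 0.029.
u_1 = 0.150600 × 0.739 + 0.029 = 0.140293.
u_2 = 0.140293 × 0.739 + 0.029 = 0.132677.
u_3 = 0.132677 × 0.739 + 0.029 = 0.127048.

Unemployment rate after three months ≈ 12.70%.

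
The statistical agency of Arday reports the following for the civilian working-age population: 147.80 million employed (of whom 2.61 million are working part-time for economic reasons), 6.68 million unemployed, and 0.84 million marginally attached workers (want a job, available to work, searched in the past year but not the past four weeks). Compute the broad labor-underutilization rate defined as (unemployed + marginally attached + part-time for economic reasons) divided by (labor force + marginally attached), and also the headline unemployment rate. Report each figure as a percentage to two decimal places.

Labor force = 147.80 + 6.68 = 154.48 million.
Numerator = 6.68 + 0.84 + 2.61 = 10.13 million.
Denominator = 154.48 + 0.84 = 155.32 million.
Broad rate = 10.13 / 155.32 = 6.52%.
Headline unemployment rate = 6.68 / 154.48 = 4.32%.

Broad underutilization rate ≈ 6.52%; headline unemployment rate ≈ 4.32%.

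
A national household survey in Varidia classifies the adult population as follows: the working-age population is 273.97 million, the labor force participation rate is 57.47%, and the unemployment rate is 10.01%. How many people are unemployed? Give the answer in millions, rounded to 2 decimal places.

Labor force = 0.5747 × 273.97 = 157.45 million.
Unemployed = 0.1001 × 157.45 ≈ 15.76 million.

About 15.76 million are unemployed.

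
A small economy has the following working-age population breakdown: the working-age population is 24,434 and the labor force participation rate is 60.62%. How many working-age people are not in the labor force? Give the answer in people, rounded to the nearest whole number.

About 9,622 are not in the labor force.

Share not in the labor force = 1 − 0.6062 = 0.3938.
Not in labor force = 0.3938 × 24,434 ≈ 9,622.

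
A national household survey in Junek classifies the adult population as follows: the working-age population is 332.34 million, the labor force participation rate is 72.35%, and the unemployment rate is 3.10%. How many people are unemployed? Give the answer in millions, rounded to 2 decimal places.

About 7.45 million are unemployed.

Labor force = 0.7235 × 332.34 = 240.45 million.
Unemployed = 0.0310 × 240.45 ≈ 7.45 million.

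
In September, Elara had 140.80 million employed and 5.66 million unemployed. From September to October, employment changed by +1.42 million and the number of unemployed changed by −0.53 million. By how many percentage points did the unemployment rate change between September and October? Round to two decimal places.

The unemployment rate changed by −0.38 percentage points.

September: labor force = 140.80 + 5.66 = 146.46; u = 5.66/146.46 = 3.86%.
October: labor force = 142.22 + 5.13 = 147.35; u = 5.13/147.35 = 3.48%.
Change = 3.48% − 3.86% = −0.38 pp.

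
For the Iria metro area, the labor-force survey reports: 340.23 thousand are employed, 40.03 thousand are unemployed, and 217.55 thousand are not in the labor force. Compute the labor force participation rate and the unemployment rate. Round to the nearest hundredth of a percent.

Labor force participation rate ≈ 63.61%; unemployment rate ≈ 10.53%.

Labor force = employed + unemployed = 340.23 + 40.03 = 380.26 thousand.
Working-age population = 380.26 + 217.55 = 597.81 thousand.
Unemployment rate = 40.03 / 380.26 = 10.53%.
Labor force participation rate = 380.26 / 597.81 = 63.61%.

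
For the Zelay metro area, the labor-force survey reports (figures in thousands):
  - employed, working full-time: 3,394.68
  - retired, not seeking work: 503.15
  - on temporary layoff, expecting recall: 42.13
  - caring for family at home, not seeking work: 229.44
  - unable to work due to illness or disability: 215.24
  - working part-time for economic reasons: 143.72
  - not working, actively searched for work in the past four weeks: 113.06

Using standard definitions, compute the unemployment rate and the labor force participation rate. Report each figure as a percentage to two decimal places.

Employed = 3,394.68 + 143.72 = 3,538.40 thousand (anyone who worked, including part-time for economic reasons, counts as employed).
Unemployed = 42.13 + 113.06 = 155.19 thousand (jobless and actively searching, or on temporary layoff).
Labor force = 3,538.40 + 155.19 = 3,693.59 thousand.
Not in labor force = 503.15 + 229.44 + 215.24 = 947.83 thousand (those not working and not actively searching are outside the labor force).
Civilian working-age population = 3,693.59 + 947.83 = 4,641.42 thousand.
Unemployment rate = 155.19 / 3,693.59 = 4.20%.
Labor force participation rate = 3,693.59 / 4,641.42 = 79.58%.

Unemployment rate ≈ 4.20%; labor force participation rate ≈ 79.58%.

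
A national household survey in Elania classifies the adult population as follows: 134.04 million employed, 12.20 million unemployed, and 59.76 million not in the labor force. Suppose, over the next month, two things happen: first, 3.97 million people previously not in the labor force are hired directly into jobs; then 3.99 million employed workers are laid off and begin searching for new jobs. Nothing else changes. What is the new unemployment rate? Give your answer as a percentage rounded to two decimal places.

Initially, labor force = 134.04 + 12.20 = 146.24 million, so u = 12.20/146.24 = 8.34%.
After the first change, employed and labor force both rise by 3.97; unemployed unchanged → E = 138.01, U = 12.20, labor force = 150.21 million.
After the second change, employed falls and unemployed rises by 3.99; labor force unchanged → E = 134.02, U = 16.19, labor force = 150.21 million.
New unemployment rate = 16.19 / 150.21 = 10.78%.

New unemployment rate ≈ 10.78%.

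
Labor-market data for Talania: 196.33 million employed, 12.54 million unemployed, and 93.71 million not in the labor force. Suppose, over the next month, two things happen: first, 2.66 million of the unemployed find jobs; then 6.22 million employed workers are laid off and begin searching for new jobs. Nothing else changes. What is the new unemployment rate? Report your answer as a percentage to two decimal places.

New unemployment rate ≈ 7.71%.

Initially, labor force = 196.33 + 12.54 = 208.87 million, so u = 12.54/208.87 = 6.00%.
After the first change, unemployed falls and employed rises by 2.66; labor force unchanged → E = 198.99, U = 9.88, labor force = 208.87 million.
After the second change, employed falls and unemployed rises by 6.22; labor force unchanged → E = 192.77, U = 16.10, labor force = 208.87 million.
New unemployment rate = 16.10 / 208.87 = 7.71%.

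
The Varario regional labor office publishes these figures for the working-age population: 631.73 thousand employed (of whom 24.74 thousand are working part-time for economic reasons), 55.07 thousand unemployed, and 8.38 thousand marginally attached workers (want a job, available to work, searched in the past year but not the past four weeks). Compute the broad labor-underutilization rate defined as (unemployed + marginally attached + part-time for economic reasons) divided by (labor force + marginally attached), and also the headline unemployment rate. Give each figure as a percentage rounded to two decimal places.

Labor force = 631.73 + 55.07 = 686.80 thousand.
Numerator = 55.07 + 8.38 + 24.74 = 88.19 thousand.
Denominator = 686.80 + 8.38 = 695.18 thousand.
Broad rate = 88.19 / 695.18 = 12.69%.
Headline unemployment rate = 55.07 / 686.80 = 8.02%.

Broad underutilization rate ≈ 12.69%; headline unemployment rate ≈ 8.02%.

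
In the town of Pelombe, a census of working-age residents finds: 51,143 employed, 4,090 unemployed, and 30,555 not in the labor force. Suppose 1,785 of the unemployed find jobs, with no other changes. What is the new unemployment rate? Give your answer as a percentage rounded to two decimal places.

Initially, labor force = 51,143 + 4,090 = 55,233, so u = 4,090/55,233 = 7.40%.
After the change, unemployed falls and employed rises by 1,785; labor force unchanged → E = 52,928, U = 2,305, labor force = 55,233.
New unemployment rate = 2,305 / 55,233 = 4.17%.

New unemployment rate ≈ 4.17%.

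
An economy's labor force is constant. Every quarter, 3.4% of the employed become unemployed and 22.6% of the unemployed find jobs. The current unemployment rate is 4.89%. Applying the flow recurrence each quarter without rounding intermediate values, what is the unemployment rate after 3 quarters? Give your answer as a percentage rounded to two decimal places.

Unemployment rate after three quarters ≈ 9.76%.

With a fixed labor force, u_{t+1} = u_t + s·(1−u_t) − f·u_t = u_t·(1−s−f) + s.
Here 1−s−f = 0.740 and s = 0.034.
u_1 = 0.048900 × 0.740 + 0.034 = 0.070186.
u_2 = 0.070186 × 0.740 + 0.034 = 0.085938.
u_3 = 0.085938 × 0.740 + 0.034 = 0.097594.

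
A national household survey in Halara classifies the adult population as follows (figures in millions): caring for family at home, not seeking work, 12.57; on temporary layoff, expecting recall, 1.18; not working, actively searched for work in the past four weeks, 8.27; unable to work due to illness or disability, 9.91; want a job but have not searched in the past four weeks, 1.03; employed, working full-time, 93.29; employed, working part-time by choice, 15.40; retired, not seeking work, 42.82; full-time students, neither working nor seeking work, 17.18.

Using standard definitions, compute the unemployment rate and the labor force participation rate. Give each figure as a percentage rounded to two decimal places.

Unemployment rate ≈ 8.00%; labor force participation rate ≈ 58.59%.

Employed = 93.29 + 15.40 = 108.69 million.
Unemployed = 1.18 + 8.27 = 9.45 million (jobless and actively searching, or on temporary layoff).
Labor force = 108.69 + 9.45 = 118.14 million.
Not in labor force = 12.57 + 9.91 + 1.03 + 42.82 + 17.18 = 83.51 million (those not working and not actively searching are outside the labor force — including those who want a job but have given up searching).
Civilian working-age population = 118.14 + 83.51 = 201.65 million.
Unemployment rate = 9.45 / 118.14 = 8.00%.
Labor force participation rate = 118.14 / 201.65 = 58.59%.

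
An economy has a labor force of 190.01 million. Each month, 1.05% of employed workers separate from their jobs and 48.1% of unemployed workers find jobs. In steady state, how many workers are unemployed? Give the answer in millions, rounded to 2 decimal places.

About 4.06 million are unemployed in steady state.

Steady-state unemployment rate u* = s/(s+f) = 1.05/(1.05+48.1) = 0.021363.
Unemployed = u* × labor force = 0.021363 × 190.01 ≈ 4.06 million.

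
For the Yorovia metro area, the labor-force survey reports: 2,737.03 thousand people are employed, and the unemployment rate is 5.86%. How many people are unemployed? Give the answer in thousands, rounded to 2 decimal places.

Let U be the number unemployed. The labor force is E + U, and U/(E+U) = 0.0586.
So U = 0.0586 × 2,737.03 / (1 − 0.0586) = 160.3900 / 0.9414 ≈ 170.37 thousand.

About 170.37 thousand are unemployed.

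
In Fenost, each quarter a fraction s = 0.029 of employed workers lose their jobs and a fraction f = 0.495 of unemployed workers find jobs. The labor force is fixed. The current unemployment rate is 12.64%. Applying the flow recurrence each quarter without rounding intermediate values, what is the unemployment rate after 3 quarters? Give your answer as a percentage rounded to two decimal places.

Unemployment rate after three quarters ≈ 6.30%.

With a fixed labor force, u_{t+1} = u_t + s·(1−u_t) − f·u_t = u_t·(1−s−f) + s.
Here 1−s−f = 0.476 and s = 0.029.
u_1 = 0.126400 × 0.476 + 0.029 = 0.089166.
u_2 = 0.089166 × 0.476 + 0.029 = 0.071443.
u_3 = 0.071443 × 0.476 + 0.029 = 0.063007.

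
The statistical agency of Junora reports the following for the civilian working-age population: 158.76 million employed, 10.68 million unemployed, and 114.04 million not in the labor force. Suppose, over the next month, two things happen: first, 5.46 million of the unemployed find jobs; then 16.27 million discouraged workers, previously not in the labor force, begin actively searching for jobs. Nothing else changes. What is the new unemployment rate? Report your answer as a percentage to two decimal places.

New unemployment rate ≈ 11.57%.

Initially, labor force = 158.76 + 10.68 = 169.44 million, so u = 10.68/169.44 = 6.30%.
After the first change, unemployed falls and employed rises by 5.46; labor force unchanged → E = 164.22, U = 5.22, labor force = 169.44 million.
After the second change, unemployed and labor force both rise by 16.27 → E = 164.22, U = 21.49, labor force = 185.71 million.
New unemployment rate = 21.49 / 185.71 = 11.57%.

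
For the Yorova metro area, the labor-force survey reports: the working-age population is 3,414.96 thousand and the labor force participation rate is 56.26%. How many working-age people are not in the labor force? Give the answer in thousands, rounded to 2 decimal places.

Share not in the labor force = 1 − 0.5626 = 0.4374.
Not in labor force = 0.4374 × 3,414.96 ≈ 1,493.70 thousand.

About 1,493.70 thousand are not in the labor force.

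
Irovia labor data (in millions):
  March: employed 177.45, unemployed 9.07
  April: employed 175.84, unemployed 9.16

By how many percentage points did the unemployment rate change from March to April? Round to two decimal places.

March: labor force = 177.45 + 9.07 = 186.52; u = 9.07/186.52 = 4.86%.
April: labor force = 175.84 + 9.16 = 185.00; u = 9.16/185.00 = 4.95%.
Change = 4.95% − 4.86% = +0.09 pp.

The unemployment rate changed by +0.09 percentage points.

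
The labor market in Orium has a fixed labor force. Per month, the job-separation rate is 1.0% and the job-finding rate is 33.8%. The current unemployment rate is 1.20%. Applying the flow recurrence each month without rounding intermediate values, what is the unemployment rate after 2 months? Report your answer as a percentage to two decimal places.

With a fixed labor force, u_{t+1} = u_t + s·(1−u_t) − f·u_t = u_t·(1−s−f) + s.
Here 1−s−f = 0.652 and s = 0.010.
u_1 = 0.012000 × 0.652 + 0.010 = 0.017824.
u_2 = 0.017824 × 0.652 + 0.010 = 0.021621.

Unemployment rate after two months ≈ 2.16%.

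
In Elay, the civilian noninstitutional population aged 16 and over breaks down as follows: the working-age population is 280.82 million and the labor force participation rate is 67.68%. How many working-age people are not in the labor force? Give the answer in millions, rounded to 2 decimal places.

About 90.76 million are not in the labor force.

Share not in the labor force = 1 − 0.6768 = 0.3232.
Not in labor force = 0.3232 × 280.82 ≈ 90.76 million.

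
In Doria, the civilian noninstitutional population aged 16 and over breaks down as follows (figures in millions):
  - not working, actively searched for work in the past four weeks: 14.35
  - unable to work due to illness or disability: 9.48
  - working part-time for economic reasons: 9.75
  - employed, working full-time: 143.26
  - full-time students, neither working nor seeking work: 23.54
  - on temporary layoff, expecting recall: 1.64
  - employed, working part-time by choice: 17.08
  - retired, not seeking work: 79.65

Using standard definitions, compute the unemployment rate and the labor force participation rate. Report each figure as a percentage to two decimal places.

Unemployment rate ≈ 8.59%; labor force participation rate ≈ 62.29%.

Employed = 9.75 + 143.26 + 17.08 = 170.09 million (anyone who worked, including part-time for economic reasons, counts as employed).
Unemployed = 14.35 + 1.64 = 15.99 million (jobless and actively searching, or on temporary layoff).
Labor force = 170.09 + 15.99 = 186.08 million.
Not in labor force = 9.48 + 23.54 + 79.65 = 112.67 million (those not working and not actively searching are outside the labor force).
Civilian working-age population = 186.08 + 112.67 = 298.75 million.
Unemployment rate = 15.99 / 186.08 = 8.59%.
Labor force participation rate = 186.08 / 298.75 = 62.29%.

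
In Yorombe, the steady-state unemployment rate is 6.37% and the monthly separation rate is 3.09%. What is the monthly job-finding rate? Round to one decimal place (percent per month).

From u* = s/(s+f): f = s·(1−u)/u.
f = 3.09 × (1 − 0.0637) / 0.0637 = 2.8932 / 0.0637 ≈ 45.4% per month.

Job-finding rate ≈ 45.4% per month.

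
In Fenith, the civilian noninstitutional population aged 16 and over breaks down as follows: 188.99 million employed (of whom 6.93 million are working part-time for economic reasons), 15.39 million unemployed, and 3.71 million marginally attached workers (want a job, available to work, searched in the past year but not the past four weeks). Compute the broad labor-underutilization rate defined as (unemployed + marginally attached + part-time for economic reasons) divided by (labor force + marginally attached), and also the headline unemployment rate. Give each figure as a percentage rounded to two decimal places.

Labor force = 188.99 + 15.39 = 204.38 million.
Numerator = 15.39 + 3.71 + 6.93 = 26.03 million.
Denominator = 204.38 + 3.71 = 208.09 million.
Broad rate = 26.03 / 208.09 = 12.51%.
Headline unemployment rate = 15.39 / 204.38 = 7.53%.

Broad underutilization rate ≈ 12.51%; headline unemployment rate ≈ 7.53%.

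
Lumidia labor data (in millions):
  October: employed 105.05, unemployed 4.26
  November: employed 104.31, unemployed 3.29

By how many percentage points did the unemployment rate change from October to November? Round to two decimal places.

October: labor force = 105.05 + 4.26 = 109.31; u = 4.26/109.31 = 3.90%.
November: labor force = 104.31 + 3.29 = 107.60; u = 3.29/107.60 = 3.06%.
Change = 3.06% − 3.90% = −0.84 pp.

The unemployment rate changed by −0.84 percentage points.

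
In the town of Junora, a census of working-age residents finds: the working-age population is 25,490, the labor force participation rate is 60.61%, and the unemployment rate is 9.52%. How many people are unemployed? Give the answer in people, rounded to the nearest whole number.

About 1,471 are unemployed.

Labor force = 0.6061 × 25,490 = 15,449.
Unemployed = 0.0952 × 15,449 ≈ 1,471.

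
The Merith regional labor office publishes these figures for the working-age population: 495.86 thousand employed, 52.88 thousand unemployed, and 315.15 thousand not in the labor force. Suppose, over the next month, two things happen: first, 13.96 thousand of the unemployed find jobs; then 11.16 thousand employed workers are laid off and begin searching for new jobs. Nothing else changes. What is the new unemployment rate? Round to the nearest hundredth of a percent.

New unemployment rate ≈ 9.13%.

Initially, labor force = 495.86 + 52.88 = 548.74 thousand, so u = 52.88/548.74 = 9.64%.
After the first change, unemployed falls and employed rises by 13.96; labor force unchanged → E = 509.82, U = 38.92, labor force = 548.74 thousand.
After the second change, employed falls and unemployed rises by 11.16; labor force unchanged → E = 498.66, U = 50.08, labor force = 548.74 thousand.
New unemployment rate = 50.08 / 548.74 = 9.13%.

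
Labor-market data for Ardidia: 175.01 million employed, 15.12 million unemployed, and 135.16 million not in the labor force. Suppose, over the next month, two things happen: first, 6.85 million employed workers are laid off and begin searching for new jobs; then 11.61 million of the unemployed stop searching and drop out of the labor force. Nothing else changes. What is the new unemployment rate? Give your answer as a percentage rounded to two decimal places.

New unemployment rate ≈ 5.80%.

Initially, labor force = 175.01 + 15.12 = 190.13 million, so u = 15.12/190.13 = 7.95%.
After the first change, employed falls and unemployed rises by 6.85; labor force unchanged → E = 168.16, U = 21.97, labor force = 190.13 million.
After the second change, unemployed and labor force both fall by 11.61 → E = 168.16, U = 10.36, labor force = 178.52 million.
New unemployment rate = 10.36 / 178.52 = 5.80%.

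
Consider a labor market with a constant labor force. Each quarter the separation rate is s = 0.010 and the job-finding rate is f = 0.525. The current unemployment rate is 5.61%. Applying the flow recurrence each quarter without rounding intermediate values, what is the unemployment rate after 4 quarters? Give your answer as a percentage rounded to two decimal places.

With a fixed labor force, u_{t+1} = u_t + s·(1−u_t) − f·u_t = u_t·(1−s−f) + s.
Here 1−s−f = 0.465 and s = 0.010.
u_1 = 0.056100 × 0.465 + 0.010 = 0.036087.
u_2 = 0.036087 × 0.465 + 0.010 = 0.026780.
u_3 = 0.026780 × 0.465 + 0.010 = 0.022453.
u_4 = 0.022453 × 0.465 + 0.010 = 0.020441.

Unemployment rate after four quarters ≈ 2.04%.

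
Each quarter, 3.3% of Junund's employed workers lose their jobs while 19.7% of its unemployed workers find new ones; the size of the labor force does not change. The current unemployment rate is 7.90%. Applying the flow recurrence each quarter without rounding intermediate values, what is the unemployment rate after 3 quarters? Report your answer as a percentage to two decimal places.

Unemployment rate after three quarters ≈ 11.40%.

With a fixed labor force, u_{t+1} = u_t + s·(1−u_t) − f·u_t = u_t·(1−s−f) + s.
Here 1−s−f = 0.770 and s = 0.033.
u_1 = 0.079000 × 0.770 + 0.033 = 0.093830.
u_2 = 0.093830 × 0.770 + 0.033 = 0.105249.
u_3 = 0.105249 × 0.770 + 0.033 = 0.114042.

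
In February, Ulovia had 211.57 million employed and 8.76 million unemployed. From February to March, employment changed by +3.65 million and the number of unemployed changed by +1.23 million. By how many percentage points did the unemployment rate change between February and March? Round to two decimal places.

The unemployment rate changed by +0.46 percentage points.

February: labor force = 211.57 + 8.76 = 220.33; u = 8.76/220.33 = 3.98%.
March: labor force = 215.22 + 9.99 = 225.21; u = 9.99/225.21 = 4.44%.
Change = 4.44% − 3.98% = +0.46 pp.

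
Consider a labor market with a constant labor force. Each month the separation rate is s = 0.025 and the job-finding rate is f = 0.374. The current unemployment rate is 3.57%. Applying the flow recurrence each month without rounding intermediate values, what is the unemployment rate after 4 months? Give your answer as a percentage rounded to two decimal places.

Unemployment rate after four months ≈ 5.91%.

With a fixed labor force, u_{t+1} = u_t + s·(1−u_t) − f·u_t = u_t·(1−s−f) + s.
Here 1−s−f = 0.601 and s = 0.025.
u_1 = 0.035700 × 0.601 + 0.025 = 0.046456.
u_2 = 0.046456 × 0.601 + 0.025 = 0.052920.
u_3 = 0.052920 × 0.601 + 0.025 = 0.056805.
u_4 = 0.056805 × 0.601 + 0.025 = 0.059140.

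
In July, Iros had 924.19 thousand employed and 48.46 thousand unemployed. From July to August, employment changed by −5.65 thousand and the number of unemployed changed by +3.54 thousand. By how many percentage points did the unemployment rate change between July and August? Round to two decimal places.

July: labor force = 924.19 + 48.46 = 972.65; u = 48.46/972.65 = 4.98%.
August: labor force = 918.54 + 52.00 = 970.54; u = 52.00/970.54 = 5.36%.
Change = 5.36% − 4.98% = +0.38 pp.

The unemployment rate changed by +0.38 percentage points.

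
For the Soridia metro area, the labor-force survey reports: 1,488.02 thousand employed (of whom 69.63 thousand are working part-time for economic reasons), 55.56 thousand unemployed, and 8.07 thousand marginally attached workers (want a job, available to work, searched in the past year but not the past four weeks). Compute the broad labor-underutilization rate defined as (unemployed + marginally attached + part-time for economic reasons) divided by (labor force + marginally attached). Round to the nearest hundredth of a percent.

Labor force = 1,488.02 + 55.56 = 1,543.58 thousand.
Numerator = 55.56 + 8.07 + 69.63 = 133.26 thousand.
Denominator = 1,543.58 + 8.07 = 1,551.65 thousand.
Broad rate = 133.26 / 1,551.65 = 8.59%.

Broad underutilization rate ≈ 8.59%.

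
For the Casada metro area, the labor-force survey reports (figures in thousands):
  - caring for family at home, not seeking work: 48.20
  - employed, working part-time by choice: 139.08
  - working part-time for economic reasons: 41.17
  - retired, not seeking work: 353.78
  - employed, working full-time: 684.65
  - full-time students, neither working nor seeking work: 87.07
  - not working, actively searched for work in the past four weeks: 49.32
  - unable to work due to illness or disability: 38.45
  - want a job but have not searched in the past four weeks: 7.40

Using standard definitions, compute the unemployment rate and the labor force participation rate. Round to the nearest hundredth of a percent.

Employed = 139.08 + 41.17 + 684.65 = 864.90 thousand (anyone who worked, including part-time for economic reasons, counts as employed).
Unemployed = 49.32 thousand.
Labor force = 864.90 + 49.32 = 914.22 thousand.
Not in labor force = 48.20 + 353.78 + 87.07 + 38.45 + 7.40 = 534.90 thousand (those not working and not actively searching are outside the labor force — including those who want a job but have given up searching).
Civilian working-age population = 914.22 + 534.90 = 1,449.12 thousand.
Unemployment rate = 49.32 / 914.22 = 5.39%.
Labor force participation rate = 914.22 / 1,449.12 = 63.09%.

Unemployment rate ≈ 5.39%; labor force participation rate ≈ 63.09%.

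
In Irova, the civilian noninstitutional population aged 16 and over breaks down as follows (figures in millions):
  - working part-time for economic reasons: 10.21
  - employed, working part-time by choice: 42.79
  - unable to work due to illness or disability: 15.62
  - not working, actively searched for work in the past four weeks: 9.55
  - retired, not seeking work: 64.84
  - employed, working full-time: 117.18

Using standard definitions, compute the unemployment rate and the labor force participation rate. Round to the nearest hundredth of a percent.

Unemployment rate ≈ 5.31%; labor force participation rate ≈ 69.08%.

Employed = 10.21 + 42.79 + 117.18 = 170.18 million (anyone who worked, including part-time for economic reasons, counts as employed).
Unemployed = 9.55 million.
Labor force = 170.18 + 9.55 = 179.73 million.
Not in labor force = 15.62 + 64.84 = 80.46 million (those not working and not actively searching are outside the labor force).
Civilian working-age population = 179.73 + 80.46 = 260.19 million.
Unemployment rate = 9.55 / 179.73 = 5.31%.
Labor force participation rate = 179.73 / 260.19 = 69.08%.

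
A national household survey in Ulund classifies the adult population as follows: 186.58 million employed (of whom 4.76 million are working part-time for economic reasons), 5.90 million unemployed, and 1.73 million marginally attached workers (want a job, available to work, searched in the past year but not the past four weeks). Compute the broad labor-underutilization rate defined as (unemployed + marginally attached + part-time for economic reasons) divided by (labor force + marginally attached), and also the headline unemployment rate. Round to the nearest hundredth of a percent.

Labor force = 186.58 + 5.90 = 192.48 million.
Numerator = 5.90 + 1.73 + 4.76 = 12.39 million.
Denominator = 192.48 + 1.73 = 194.21 million.
Broad rate = 12.39 / 194.21 = 6.38%.
Headline unemployment rate = 5.90 / 192.48 = 3.07%.

Broad underutilization rate ≈ 6.38%; headline unemployment rate ≈ 3.07%.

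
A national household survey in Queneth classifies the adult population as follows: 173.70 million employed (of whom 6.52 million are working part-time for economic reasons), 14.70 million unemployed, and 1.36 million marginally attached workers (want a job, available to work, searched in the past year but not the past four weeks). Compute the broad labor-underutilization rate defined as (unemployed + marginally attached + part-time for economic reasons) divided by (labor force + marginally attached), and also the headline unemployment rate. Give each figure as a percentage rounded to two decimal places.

Broad underutilization rate ≈ 11.90%; headline unemployment rate ≈ 7.80%.

Labor force = 173.70 + 14.70 = 188.40 million.
Numerator = 14.70 + 1.36 + 6.52 = 22.58 million.
Denominator = 188.40 + 1.36 = 189.76 million.
Broad rate = 22.58 / 189.76 = 11.90%.
Headline unemployment rate = 14.70 / 188.40 = 7.80%.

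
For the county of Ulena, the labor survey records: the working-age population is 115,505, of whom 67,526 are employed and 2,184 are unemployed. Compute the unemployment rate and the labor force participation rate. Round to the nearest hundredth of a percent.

Labor force = employed + unemployed = 67,526 + 2,184 = 69,710.
Unemployment rate = 2,184 / 69,710 = 3.13%.
Labor force participation rate = 69,710 / 115,505 = 60.35%.

Unemployment rate ≈ 3.13%; labor force participation rate ≈ 60.35%.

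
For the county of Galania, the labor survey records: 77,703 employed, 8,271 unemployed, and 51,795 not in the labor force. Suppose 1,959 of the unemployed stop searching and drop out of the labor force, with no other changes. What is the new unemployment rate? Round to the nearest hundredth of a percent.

New unemployment rate ≈ 7.51%.

Initially, labor force = 77,703 + 8,271 = 85,974, so u = 8,271/85,974 = 9.62%.
After the change, unemployed and labor force both fall by 1,959 → E = 77,703, U = 6,312, labor force = 84,015.
New unemployment rate = 6,312 / 84,015 = 7.51%.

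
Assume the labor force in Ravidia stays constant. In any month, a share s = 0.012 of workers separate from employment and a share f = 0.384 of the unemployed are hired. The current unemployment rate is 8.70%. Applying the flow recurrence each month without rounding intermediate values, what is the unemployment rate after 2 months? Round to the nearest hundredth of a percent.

Unemployment rate after two months ≈ 5.10%.

With a fixed labor force, u_{t+1} = u_t + s·(1−u_t) − f·u_t = u_t·(1−s−f) + s.
Here 1−s−f = 0.604 and s = 0.012.
u_1 = 0.087000 × 0.604 + 0.012 = 0.064548.
u_2 = 0.064548 × 0.604 + 0.012 = 0.050987.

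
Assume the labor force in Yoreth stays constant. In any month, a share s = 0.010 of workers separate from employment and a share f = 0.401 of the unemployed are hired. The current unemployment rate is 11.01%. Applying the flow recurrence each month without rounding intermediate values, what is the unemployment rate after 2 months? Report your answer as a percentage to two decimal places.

Unemployment rate after two months ≈ 5.41%.

With a fixed labor force, u_{t+1} = u_t + s·(1−u_t) − f·u_t = u_t·(1−s−f) + s.
Here 1−s−f = 0.589 and s = 0.010.
u_1 = 0.110100 × 0.589 + 0.010 = 0.074849.
u_2 = 0.074849 × 0.589 + 0.010 = 0.054086.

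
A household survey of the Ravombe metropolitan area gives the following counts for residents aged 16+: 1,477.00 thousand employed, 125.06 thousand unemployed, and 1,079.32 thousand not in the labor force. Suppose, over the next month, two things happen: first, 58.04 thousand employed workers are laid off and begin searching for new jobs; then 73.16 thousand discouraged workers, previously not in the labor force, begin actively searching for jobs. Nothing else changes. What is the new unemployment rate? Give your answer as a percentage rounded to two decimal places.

Initially, labor force = 1,477.00 + 125.06 = 1,602.06 thousand, so u = 125.06/1,602.06 = 7.81%.
After the first change, employed falls and unemployed rises by 58.04; labor force unchanged → E = 1,418.96, U = 183.10, labor force = 1,602.06 thousand.
After the second change, unemployed and labor force both rise by 73.16 → E = 1,418.96, U = 256.26, labor force = 1,675.22 thousand.
New unemployment rate = 256.26 / 1,675.22 = 15.30%.

New unemployment rate ≈ 15.30%.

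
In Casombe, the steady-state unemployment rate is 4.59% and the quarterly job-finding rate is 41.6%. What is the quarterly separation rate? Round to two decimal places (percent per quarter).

Separation rate ≈ 2.00% per quarter.

From u* = s/(s+f): s = u·f/(1−u).
s = 0.0459 × 41.6 / (1 − 0.0459) = 1.9094 / 0.9541 ≈ 2.00% per quarter.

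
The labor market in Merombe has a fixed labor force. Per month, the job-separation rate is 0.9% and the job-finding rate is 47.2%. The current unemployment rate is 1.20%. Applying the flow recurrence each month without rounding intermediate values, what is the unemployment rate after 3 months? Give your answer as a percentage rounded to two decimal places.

Unemployment rate after three months ≈ 1.78%.

With a fixed labor force, u_{t+1} = u_t + s·(1−u_t) − f·u_t = u_t·(1−s−f) + s.
Here 1−s−f = 0.519 and s = 0.009.
u_1 = 0.012000 × 0.519 + 0.009 = 0.015228.
u_2 = 0.015228 × 0.519 + 0.009 = 0.016903.
u_3 = 0.016903 × 0.519 + 0.009 = 0.017773.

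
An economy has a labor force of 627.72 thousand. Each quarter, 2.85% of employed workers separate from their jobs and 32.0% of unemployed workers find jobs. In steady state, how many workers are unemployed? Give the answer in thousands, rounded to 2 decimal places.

Steady-state unemployment rate u* = s/(s+f) = 2.85/(2.85+32.0) = 0.081779.
Unemployed = u* × labor force = 0.081779 × 627.72 ≈ 51.33 thousand.

About 51.33 thousand are unemployed in steady state.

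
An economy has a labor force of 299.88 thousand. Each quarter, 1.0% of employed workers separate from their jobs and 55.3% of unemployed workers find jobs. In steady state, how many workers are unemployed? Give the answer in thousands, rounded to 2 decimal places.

About 5.33 thousand are unemployed in steady state.

Steady-state unemployment rate u* = s/(s+f) = 1.0/(1.0+55.3) = 0.017762.
Unemployed = u* × labor force = 0.017762 × 299.88 ≈ 5.33 thousand.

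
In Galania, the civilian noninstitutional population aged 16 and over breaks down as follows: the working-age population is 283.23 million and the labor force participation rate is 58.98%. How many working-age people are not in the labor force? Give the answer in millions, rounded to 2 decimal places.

About 116.18 million are not in the labor force.

Share not in the labor force = 1 − 0.5898 = 0.4102.
Not in labor force = 0.4102 × 283.23 ≈ 116.18 million.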